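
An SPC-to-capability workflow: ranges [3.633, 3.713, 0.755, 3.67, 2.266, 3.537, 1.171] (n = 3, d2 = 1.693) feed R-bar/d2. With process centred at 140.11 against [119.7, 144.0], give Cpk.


R_bar = (3.633 + 3.713 + 0.755 + 3.67 + 2.266 + 3.537 + 1.171) / 7 = 2.6778571
sigma = R_bar / d2 = 2.6778571 / 1.693 = 1.581723
Cp = (USL - LSL)/(6*sigma) = (144.0 - 119.7)/(6*1.581723) = 2.5605
Cpu = (144.0 - 140.11)/(3*1.581723) = 0.8198
Cpl = (140.11 - 119.7)/(3*1.581723) = 4.3012
Cpk = min(Cpu, Cpl) = 0.8198

0.8198


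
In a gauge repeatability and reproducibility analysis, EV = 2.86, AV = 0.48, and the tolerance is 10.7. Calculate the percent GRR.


GRR = sqrt(EV^2 + AV^2) = sqrt(2.86^2 + 0.48^2) = 2.9
%GRR = GRR / tol * 100 = 2.9 / 10.7 * 100
%GRR = 27.1028

27.1028


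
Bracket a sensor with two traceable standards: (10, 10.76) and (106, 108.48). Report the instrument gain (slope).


slope = (y2 - y1) / (x2 - x1)
= (108.48 - 10.76) / (106 - 10)
= 97.7200 / 96
= 1.0179

1.0179


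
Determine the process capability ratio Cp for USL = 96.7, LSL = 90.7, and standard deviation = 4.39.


Cp = (USL - LSL) / (6 * sigma)
= (96.7 - 90.7) / (6 * 4.39)
= 6.0000 / 26.3400
= 0.2278

0.2278


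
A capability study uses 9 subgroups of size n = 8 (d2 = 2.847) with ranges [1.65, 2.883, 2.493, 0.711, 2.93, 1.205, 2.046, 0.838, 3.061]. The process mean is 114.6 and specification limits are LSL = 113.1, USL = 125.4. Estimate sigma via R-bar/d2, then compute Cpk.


R_bar = (1.65 + 2.883 + 2.493 + 0.711 + 2.93 + 1.205 + 2.046 + 0.838 + 3.061) / 9 = 1.9796667
sigma = R_bar / d2 = 1.9796667 / 2.847 = 0.69535184
Cp = (USL - LSL)/(6*sigma) = (125.4 - 113.1)/(6*0.69535184) = 2.9481
Cpu = (125.4 - 114.6)/(3*0.69535184) = 5.1772
Cpl = (114.6 - 113.1)/(3*0.69535184) = 0.7191
Cpk = min(Cpu, Cpl) = 0.7191

0.7191


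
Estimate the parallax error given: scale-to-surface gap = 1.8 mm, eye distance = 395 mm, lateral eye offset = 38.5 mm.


error = h * offset / d
= 1.8 * 38.5 / 395
= 0.1754

0.1754


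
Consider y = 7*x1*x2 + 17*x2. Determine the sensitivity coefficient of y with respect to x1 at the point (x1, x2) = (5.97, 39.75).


y = 7*x1*x2 + 17*x2
dy/dx1 = 7*x2
Evaluate at x2 = 39.75: c1 = 7 * 39.75
c1 = 278.2500

278.2500


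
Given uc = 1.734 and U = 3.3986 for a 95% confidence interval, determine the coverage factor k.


k = U / uc
k = 3.3986 / 1.734
k = 1.96

1.96


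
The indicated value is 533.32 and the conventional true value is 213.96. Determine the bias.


Systematic error = measured - true
= 533.32 - 213.96
= 319.3600

319.3600


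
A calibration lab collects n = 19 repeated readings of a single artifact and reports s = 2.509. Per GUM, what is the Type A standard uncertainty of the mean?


u_A = s / sqrt(n)
u_A = 2.509 / sqrt(19)
u_A = 2.509 / 4.3588989
u_A = 0.5756

0.5756


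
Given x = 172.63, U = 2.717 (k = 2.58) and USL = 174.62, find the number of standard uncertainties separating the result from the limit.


u = U / k = 2.717 / 2.58 = 1.0531008
margin = |USL - x| = |174.62 - 172.63| = 1.99
z = margin / u = 1.99 / 1.0531008
z = 1.8897

1.8897


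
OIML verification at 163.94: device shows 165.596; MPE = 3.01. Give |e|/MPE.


e = indication - reference = 165.596 - 163.94 = 1.6560
|e| = 1.6560
ratio = |e| / MPE = 1.6560 / 3.01
ratio = 0.5502

0.5502


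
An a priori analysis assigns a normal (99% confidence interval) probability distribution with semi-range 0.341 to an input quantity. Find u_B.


u_B = half_width / 2.576
u_B = 0.341 / 2.576
u_B = 0.1324

0.1324


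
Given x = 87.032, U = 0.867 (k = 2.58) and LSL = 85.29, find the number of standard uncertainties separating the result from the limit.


u = U / k = 0.867 / 2.58 = 0.33604651
margin = |LSL - x| = |85.29 - 87.032| = 1.742
z = margin / u = 1.742 / 0.33604651
z = 5.1838

5.1838


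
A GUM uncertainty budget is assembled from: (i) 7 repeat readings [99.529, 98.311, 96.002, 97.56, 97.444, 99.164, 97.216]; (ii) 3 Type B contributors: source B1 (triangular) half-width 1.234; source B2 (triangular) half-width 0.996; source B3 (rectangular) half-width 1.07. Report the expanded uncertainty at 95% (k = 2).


mean = (99.529 + 98.311 + 96.002 + 97.56 + 97.444 + 99.164 + 97.216) / 7 = 97.88942857
s = sqrt(sum((x - mean)^2)/(n-1)) = 1.211973
u_A = s / sqrt(n) = 1.211973 / sqrt(7) = 0.45808274
u_B1 = 1.234 / sqrt(6) = 0.50377839
u_B2 = 0.996 / sqrt(6) = 0.4066153
u_B3 = 1.07 / sqrt(3) = 0.61776479
uc = sqrt(0.45808274^2 + 0.50377839^2 + 0.4066153^2 + 0.61776479^2) = 1.0052869
U = k * uc = 2 * 1.0052869
U = 2.0106

2.0106


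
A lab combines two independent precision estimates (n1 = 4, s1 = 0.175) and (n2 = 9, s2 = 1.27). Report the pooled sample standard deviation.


s_p = sqrt(((n1-1)*s1^2 + (n2-1)*s2^2) / (n1+n2-2))
numerator = (4-1)*0.175^2 + (9-1)*1.27^2 = 0.091875 + 12.9032 = 12.995075
denominator = 4 + 9 - 2 = 11
s_p^2 = 12.995075 / 11 = 1.1813705
s_p = sqrt(1.1813705) = 1.0869

1.0869


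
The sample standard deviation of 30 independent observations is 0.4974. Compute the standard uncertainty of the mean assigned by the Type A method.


u_A = s / sqrt(n)
u_A = 0.4974 / sqrt(30)
u_A = 0.4974 / 5.4772256
u_A = 0.0908

0.0908


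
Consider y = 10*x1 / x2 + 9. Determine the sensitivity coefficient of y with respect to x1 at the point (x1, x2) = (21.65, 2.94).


y = 10*x1 / x2 + 9
dy/dx1 = 10/x2
Evaluate at x2 = 2.94: c1 = 10 / 2.94
c1 = 3.4014

3.4014


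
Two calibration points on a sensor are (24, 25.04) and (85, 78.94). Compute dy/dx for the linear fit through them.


slope = (y2 - y1) / (x2 - x1)
= (78.94 - 25.04) / (85 - 24)
= 53.9000 / 61
= 0.8836

0.8836


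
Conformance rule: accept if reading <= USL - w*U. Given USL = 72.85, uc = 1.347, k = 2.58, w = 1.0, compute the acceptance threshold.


U = k * uc = 2.58 * 1.347 = 3.47526
guard band g = w * U = 1.0 * 3.47526 = 3.47526
AL = USL - g = 72.85 - 3.47526
AL = 69.3747

69.3747


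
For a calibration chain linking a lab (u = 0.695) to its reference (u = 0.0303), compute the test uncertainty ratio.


TUR = u_lab / u_ref
= 0.695 / 0.0303
= 22.9373

22.9373


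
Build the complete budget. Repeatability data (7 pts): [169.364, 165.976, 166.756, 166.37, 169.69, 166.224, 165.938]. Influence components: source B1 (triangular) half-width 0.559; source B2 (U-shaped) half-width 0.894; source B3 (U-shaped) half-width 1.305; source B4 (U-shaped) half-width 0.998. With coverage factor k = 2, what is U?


mean = (169.364 + 165.976 + 166.756 + 166.37 + 169.69 + 166.224 + 165.938) / 7 = 167.1882857
s = sqrt(sum((x - mean)^2)/(n-1)) = 1.6233436
u_A = s / sqrt(n) = 1.6233436 / sqrt(7) = 0.61356621
u_B1 = 0.559 / sqrt(6) = 0.22821079
u_B2 = 0.894 / sqrt(2) = 0.63215346
u_B3 = 1.305 / sqrt(2) = 0.92277435
u_B4 = 0.998 / sqrt(2) = 0.70569257
uc = sqrt(0.61356621^2 + 0.22821079^2 + 0.63215346^2 + 0.92277435^2 + 0.70569257^2) = 1.4756951
U = k * uc = 2 * 1.4756951
U = 2.9514

2.9514


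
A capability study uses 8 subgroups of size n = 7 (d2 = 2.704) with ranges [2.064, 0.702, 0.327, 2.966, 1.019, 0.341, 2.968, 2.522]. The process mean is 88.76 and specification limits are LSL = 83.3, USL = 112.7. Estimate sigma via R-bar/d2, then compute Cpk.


R_bar = (2.064 + 0.702 + 0.327 + 2.966 + 1.019 + 0.341 + 2.968 + 2.522) / 8 = 1.613625
sigma = R_bar / d2 = 1.613625 / 2.704 = 0.59675481
Cp = (USL - LSL)/(6*sigma) = (112.7 - 83.3)/(6*0.59675481) = 8.2111
Cpu = (112.7 - 88.76)/(3*0.59675481) = 13.3723
Cpl = (88.76 - 83.3)/(3*0.59675481) = 3.0498
Cpk = min(Cpu, Cpl) = 3.0498

3.0498


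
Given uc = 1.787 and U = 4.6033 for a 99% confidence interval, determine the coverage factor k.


k = U / uc
k = 4.6033 / 1.787
k = 2.576

2.576


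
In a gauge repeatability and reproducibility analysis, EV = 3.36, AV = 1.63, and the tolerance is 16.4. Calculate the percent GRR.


GRR = sqrt(EV^2 + AV^2) = sqrt(3.36^2 + 1.63^2) = 3.7345013
%GRR = GRR / tol * 100 = 3.7345013 / 16.4 * 100
%GRR = 22.7713

22.7713


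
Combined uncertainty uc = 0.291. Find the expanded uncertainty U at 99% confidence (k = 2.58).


U = k * uc
U = 2.58 * 0.291
U = 0.7508

0.7508


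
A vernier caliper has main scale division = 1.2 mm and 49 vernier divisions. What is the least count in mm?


LC = MSD / n_div
= 1.2 / 49
= 0.0245

0.0245


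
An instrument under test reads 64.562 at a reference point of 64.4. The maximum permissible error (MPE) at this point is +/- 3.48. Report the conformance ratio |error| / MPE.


e = indication - reference = 64.562 - 64.4 = 0.1620
|e| = 0.1620
ratio = |e| / MPE = 0.1620 / 3.48
ratio = 0.0466

0.0466


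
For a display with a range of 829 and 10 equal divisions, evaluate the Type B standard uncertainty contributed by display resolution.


resolution = range / divisions
resolution = 829 / 10 = 82.9
u_res = resolution / (2*sqrt(3))
u_res = 82.9 / 3.4641016
u_res = 23.9312

23.9312


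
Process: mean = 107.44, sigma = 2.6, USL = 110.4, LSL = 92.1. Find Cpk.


Cpu = (USL - mean) / (3*sigma) = (110.4 - 107.44) / (3*2.6) = 0.3795
Cpl = (mean - LSL) / (3*sigma) = (107.44 - 92.1) / (3*2.6) = 1.9667
Cpk = min(Cpu, Cpl) = 0.3795

0.3795


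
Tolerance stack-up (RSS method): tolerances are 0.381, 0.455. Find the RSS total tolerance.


RSS = sqrt(0.381^2 + 0.455^2)
= sqrt(0.352186)
= 0.5935

0.5935


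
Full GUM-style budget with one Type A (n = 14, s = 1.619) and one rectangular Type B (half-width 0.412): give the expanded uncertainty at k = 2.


u_A = s / sqrt(n) = 1.619 / sqrt(14) = 0.43269595
u_B = half_width / sqrt(3) = 0.412 / sqrt(3) = 0.23786831
uc = sqrt(u_A^2 + u_B^2) = sqrt(0.43269595^2 + 0.23786831^2) = 0.49376828
U = k * uc = 2 * 0.49376828
U = 0.9875

0.9875


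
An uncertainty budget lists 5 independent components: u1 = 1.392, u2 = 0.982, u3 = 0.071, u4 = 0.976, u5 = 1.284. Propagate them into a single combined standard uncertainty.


uc = sqrt(1.392^2 + 0.982^2 + 0.071^2 + 0.976^2 + 1.284^2)
uc = sqrt(5.508261)
uc = 2.3470

2.3470


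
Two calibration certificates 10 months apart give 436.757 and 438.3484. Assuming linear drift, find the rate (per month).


rate = (v2 - v1) / months
= (438.3484 - 436.757) / 10
= 1.5914 / 10
= 0.1591

0.1591


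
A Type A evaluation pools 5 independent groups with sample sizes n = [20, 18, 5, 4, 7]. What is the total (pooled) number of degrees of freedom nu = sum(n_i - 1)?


nu = sum_i (n_i - 1)
nu = ((20 - 1) + (18 - 1) + (5 - 1) + (4 - 1) + (7 - 1))
nu = 19 + 17 + 4 + 3 + 6
nu = 49

49


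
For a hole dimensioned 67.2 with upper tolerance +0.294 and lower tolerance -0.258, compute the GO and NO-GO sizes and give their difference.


GO = nominal - lower_tol (smallest hole = maximum material condition)
GO = 67.2 - 0.258 = 66.942
NO-GO = nominal + upper_tol (largest hole = least material condition)
NO-GO = 67.2 + 0.294 = 67.494
spread = NO-GO - GO = 67.494 - 66.942 = 0.5520

0.5520


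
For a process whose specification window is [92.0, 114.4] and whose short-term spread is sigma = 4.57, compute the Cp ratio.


Cp = (USL - LSL) / (6 * sigma)
= (114.4 - 92.0) / (6 * 4.57)
= 22.4000 / 27.4200
= 0.8169

0.8169


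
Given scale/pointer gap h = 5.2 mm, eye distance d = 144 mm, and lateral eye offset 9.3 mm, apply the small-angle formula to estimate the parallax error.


error = h * offset / d
= 5.2 * 9.3 / 144
= 0.3358

0.3358


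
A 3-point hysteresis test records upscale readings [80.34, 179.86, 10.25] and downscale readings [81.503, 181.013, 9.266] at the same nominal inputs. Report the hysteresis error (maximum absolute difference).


|80.34 - 81.503| = 1.1630
|179.86 - 181.013| = 1.1530
|10.25 - 9.266| = 0.9840
hysteresis = max(diffs) = 1.1630

1.1630


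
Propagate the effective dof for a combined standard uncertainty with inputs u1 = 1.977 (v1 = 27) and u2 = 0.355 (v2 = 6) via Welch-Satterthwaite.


uc = sqrt(u1^2 + u2^2) = sqrt(1.977^2 + 0.355^2) = 2.0086199
v_eff = uc^4 / (u1^4/v1 + u2^4/v2)
= 2.0086199^4 / (1.977^4/27 + 0.355^4/6)
= 16.277625 / 0.56844701
v_eff = 28.6353

28.6353


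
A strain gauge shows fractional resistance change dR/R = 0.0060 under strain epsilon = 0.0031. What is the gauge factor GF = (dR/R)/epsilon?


GF = (dR/R) / epsilon
= 0.0060 / 0.0031
= 1.9355

1.9355


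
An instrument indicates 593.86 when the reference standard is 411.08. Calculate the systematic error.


Systematic error = measured - true
= 593.86 - 411.08
= 182.7800

182.7800


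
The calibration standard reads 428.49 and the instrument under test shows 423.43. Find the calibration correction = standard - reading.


Correction = standard - reading
= 428.49 - 423.43
= 5.0600

5.0600


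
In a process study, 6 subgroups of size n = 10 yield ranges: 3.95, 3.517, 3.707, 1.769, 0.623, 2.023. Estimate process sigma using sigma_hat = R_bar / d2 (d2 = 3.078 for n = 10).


R_bar = (3.95 + 3.517 + 3.707 + 1.769 + 0.623 + 2.023) / 6
R_bar = 15.589 / 6 = 2.5981667
sigma_hat = R_bar / d2 = 2.5981667 / 3.078 = 0.8441

0.8441


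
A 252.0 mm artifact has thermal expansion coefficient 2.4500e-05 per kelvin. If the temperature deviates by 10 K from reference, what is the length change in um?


dL = L * alpha * dT
= 252.0 * 2.4500e-05 * 10
= 0.0617400 mm
dL_um = 0.0617400 * 1000 = 61.7400 um

61.7400


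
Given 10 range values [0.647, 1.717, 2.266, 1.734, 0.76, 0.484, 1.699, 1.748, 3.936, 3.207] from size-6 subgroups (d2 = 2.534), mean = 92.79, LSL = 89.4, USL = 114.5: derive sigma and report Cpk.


R_bar = (0.647 + 1.717 + 2.266 + 1.734 + 0.76 + 0.484 + 1.699 + 1.748 + 3.936 + 3.207) / 10 = 1.8198
sigma = R_bar / d2 = 1.8198 / 2.534 = 0.71815312
Cp = (USL - LSL)/(6*sigma) = (114.5 - 89.4)/(6*0.71815312) = 5.8251
Cpu = (114.5 - 92.79)/(3*0.71815312) = 10.0768
Cpl = (92.79 - 89.4)/(3*0.71815312) = 1.5735
Cpk = min(Cpu, Cpl) = 1.5735

1.5735


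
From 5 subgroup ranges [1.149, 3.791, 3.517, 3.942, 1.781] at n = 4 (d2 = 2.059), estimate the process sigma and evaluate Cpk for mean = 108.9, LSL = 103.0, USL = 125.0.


R_bar = (1.149 + 3.791 + 3.517 + 3.942 + 1.781) / 5 = 2.836
sigma = R_bar / d2 = 2.836 / 2.059 = 1.3773677
Cp = (USL - LSL)/(6*sigma) = (125.0 - 103.0)/(6*1.3773677) = 2.6621
Cpu = (125.0 - 108.9)/(3*1.3773677) = 3.8963
Cpl = (108.9 - 103.0)/(3*1.3773677) = 1.4278
Cpk = min(Cpu, Cpl) = 1.4278

1.4278


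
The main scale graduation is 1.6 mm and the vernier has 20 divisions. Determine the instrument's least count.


LC = MSD / n_div
= 1.6 / 20
= 0.0800

0.0800


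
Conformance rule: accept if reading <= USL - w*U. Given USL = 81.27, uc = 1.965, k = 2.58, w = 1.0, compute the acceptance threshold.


U = k * uc = 2.58 * 1.965 = 5.0697
guard band g = w * U = 1.0 * 5.0697 = 5.0697
AL = USL - g = 81.27 - 5.0697
AL = 76.2003

76.2003


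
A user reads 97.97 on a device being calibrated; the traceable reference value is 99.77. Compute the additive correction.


Correction = standard - reading
= 99.77 - 97.97
= 1.8000

1.8000


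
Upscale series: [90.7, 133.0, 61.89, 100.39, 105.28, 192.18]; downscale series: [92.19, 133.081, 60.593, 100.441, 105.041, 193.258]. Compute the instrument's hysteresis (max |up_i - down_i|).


|90.7 - 92.19| = 1.4900
|133.0 - 133.081| = 0.0810
|61.89 - 60.593| = 1.2970
|100.39 - 100.441| = 0.0510
|105.28 - 105.041| = 0.2390
|192.18 - 193.258| = 1.0780
hysteresis = max(diffs) = 1.4900

1.4900


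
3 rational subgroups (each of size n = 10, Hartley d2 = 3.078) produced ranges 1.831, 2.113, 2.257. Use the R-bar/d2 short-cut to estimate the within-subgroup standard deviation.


R_bar = (1.831 + 2.113 + 2.257) / 3
R_bar = 6.201 / 3 = 2.067
sigma_hat = R_bar / d2 = 2.067 / 3.078 = 0.6715

0.6715


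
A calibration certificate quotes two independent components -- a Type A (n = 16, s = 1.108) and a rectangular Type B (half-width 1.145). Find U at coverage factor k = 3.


u_A = s / sqrt(n) = 1.108 / sqrt(16) = 0.277
u_B = half_width / sqrt(3) = 1.145 / sqrt(3) = 0.66106606
uc = sqrt(u_A^2 + u_B^2) = sqrt(0.277^2 + 0.66106606^2) = 0.71675472
U = k * uc = 3 * 0.71675472
U = 2.1503

2.1503


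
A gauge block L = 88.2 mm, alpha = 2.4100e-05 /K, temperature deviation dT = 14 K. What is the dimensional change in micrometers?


dL = L * alpha * dT
= 88.2 * 2.4100e-05 * 14
= 0.0297587 mm
dL_um = 0.0297587 * 1000 = 29.7587 um

29.7587


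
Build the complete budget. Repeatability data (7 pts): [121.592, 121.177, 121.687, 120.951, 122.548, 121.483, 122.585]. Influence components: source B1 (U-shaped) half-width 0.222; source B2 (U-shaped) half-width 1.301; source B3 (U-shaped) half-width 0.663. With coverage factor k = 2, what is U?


mean = (121.592 + 121.177 + 121.687 + 120.951 + 122.548 + 121.483 + 122.585) / 7 = 121.7175714
s = sqrt(sum((x - mean)^2)/(n-1)) = 0.6316143
u_A = s / sqrt(n) = 0.6316143 / sqrt(7) = 0.23872777
u_B1 = 0.222 / sqrt(2) = 0.15697771
u_B2 = 1.301 / sqrt(2) = 0.91994592
u_B3 = 0.663 / sqrt(2) = 0.4688118
uc = sqrt(0.23872777^2 + 0.15697771^2 + 0.91994592^2 + 0.4688118^2) = 1.071316
U = k * uc = 2 * 1.071316
U = 2.1426

2.1426


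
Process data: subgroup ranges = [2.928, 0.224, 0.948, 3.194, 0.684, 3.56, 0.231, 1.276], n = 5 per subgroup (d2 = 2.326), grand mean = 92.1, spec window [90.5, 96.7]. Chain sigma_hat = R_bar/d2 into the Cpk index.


R_bar = (2.928 + 0.224 + 0.948 + 3.194 + 0.684 + 3.56 + 0.231 + 1.276) / 8 = 1.630625
sigma = R_bar / d2 = 1.630625 / 2.326 = 0.70104256
Cp = (USL - LSL)/(6*sigma) = (96.7 - 90.5)/(6*0.70104256) = 1.4740
Cpu = (96.7 - 92.1)/(3*0.70104256) = 2.1872
Cpl = (92.1 - 90.5)/(3*0.70104256) = 0.7608
Cpk = min(Cpu, Cpl) = 0.7608

0.7608


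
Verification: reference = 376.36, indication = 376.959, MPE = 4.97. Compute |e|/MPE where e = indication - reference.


e = indication - reference = 376.959 - 376.36 = 0.5990
|e| = 0.5990
ratio = |e| / MPE = 0.5990 / 4.97
ratio = 0.1205

0.1205


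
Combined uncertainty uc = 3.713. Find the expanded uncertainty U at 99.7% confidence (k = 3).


U = k * uc
U = 3 * 3.713
U = 11.1390

11.1390


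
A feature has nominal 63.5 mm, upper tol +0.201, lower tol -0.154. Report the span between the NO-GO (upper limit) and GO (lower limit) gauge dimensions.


GO = nominal - lower_tol (smallest hole = maximum material condition)
GO = 63.5 - 0.154 = 63.346
NO-GO = nominal + upper_tol (largest hole = least material condition)
NO-GO = 63.5 + 0.201 = 63.701
spread = NO-GO - GO = 63.701 - 63.346 = 0.3550

0.3550


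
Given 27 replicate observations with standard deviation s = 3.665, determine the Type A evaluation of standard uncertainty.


u_A = s / sqrt(n)
u_A = 3.665 / sqrt(27)
u_A = 3.665 / 5.1961524
u_A = 0.7053

0.7053


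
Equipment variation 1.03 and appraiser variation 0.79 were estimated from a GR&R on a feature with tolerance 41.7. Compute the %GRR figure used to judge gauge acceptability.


GRR = sqrt(EV^2 + AV^2) = sqrt(1.03^2 + 0.79^2) = 1.2980755
%GRR = GRR / tol * 100 = 1.2980755 / 41.7 * 100
%GRR = 3.1129

3.1129


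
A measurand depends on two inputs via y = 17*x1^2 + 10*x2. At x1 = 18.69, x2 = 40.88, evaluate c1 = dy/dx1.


y = 17*x1^2 + 10*x2
dy/dx1 = 2*17*x1
Evaluate at x1 = 18.69: c1 = 34 * 18.69
c1 = 635.4600

635.4600


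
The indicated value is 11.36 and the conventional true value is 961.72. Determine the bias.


Systematic error = measured - true
= 11.36 - 961.72
= -950.3600

-950.3600


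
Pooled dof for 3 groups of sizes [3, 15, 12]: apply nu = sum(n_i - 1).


nu = sum_i (n_i - 1)
nu = ((3 - 1) + (15 - 1) + (12 - 1))
nu = 2 + 14 + 11
nu = 27

27


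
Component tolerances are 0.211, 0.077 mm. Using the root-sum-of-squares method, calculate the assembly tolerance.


RSS = sqrt(0.211^2 + 0.077^2)
= sqrt(0.05045)
= 0.2246

0.2246


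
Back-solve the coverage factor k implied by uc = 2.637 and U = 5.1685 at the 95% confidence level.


k = U / uc
k = 5.1685 / 2.637
k = 1.96

1.96


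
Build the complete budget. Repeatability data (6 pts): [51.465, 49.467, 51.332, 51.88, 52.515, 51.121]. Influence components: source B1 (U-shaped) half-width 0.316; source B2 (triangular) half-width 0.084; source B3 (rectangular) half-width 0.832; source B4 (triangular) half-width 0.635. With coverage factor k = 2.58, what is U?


mean = (51.465 + 49.467 + 51.332 + 51.88 + 52.515 + 51.121) / 6 = 51.29666667
s = sqrt(sum((x - mean)^2)/(n-1)) = 1.023009
u_A = s / sqrt(n) = 1.023009 / sqrt(6) = 0.41764168
u_B1 = 0.316 / sqrt(2) = 0.22344574
u_B2 = 0.084 / sqrt(6) = 0.034292856
u_B3 = 0.832 / sqrt(3) = 0.48035542
u_B4 = 0.635 / sqrt(6) = 0.25923766
uc = sqrt(0.41764168^2 + 0.22344574^2 + 0.034292856^2 + 0.48035542^2 + 0.25923766^2) = 0.72351508
U = k * uc = 2.58 * 0.72351508
U = 1.8667

1.8667


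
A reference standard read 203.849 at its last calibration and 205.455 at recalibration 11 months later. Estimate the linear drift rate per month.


rate = (v2 - v1) / months
= (205.455 - 203.849) / 11
= 1.6060 / 11
= 0.1460

0.1460


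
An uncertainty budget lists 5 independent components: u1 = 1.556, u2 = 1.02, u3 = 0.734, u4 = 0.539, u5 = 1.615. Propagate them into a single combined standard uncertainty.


uc = sqrt(1.556^2 + 1.02^2 + 0.734^2 + 0.539^2 + 1.615^2)
uc = sqrt(6.899038)
uc = 2.6266

2.6266


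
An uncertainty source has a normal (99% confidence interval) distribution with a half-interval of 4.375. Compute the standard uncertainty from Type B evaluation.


u_B = half_width / 2.576
u_B = 4.375 / 2.576
u_B = 1.6984

1.6984


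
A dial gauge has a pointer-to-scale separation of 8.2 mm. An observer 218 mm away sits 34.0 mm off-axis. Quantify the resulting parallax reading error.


error = h * offset / d
= 8.2 * 34.0 / 218
= 1.2789

1.2789


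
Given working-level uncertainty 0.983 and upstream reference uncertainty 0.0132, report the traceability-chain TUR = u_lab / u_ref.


TUR = u_lab / u_ref
= 0.983 / 0.0132
= 74.4697

74.4697


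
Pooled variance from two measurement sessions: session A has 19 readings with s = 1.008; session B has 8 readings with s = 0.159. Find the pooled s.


s_p = sqrt(((n1-1)*s1^2 + (n2-1)*s2^2) / (n1+n2-2))
numerator = (19-1)*1.008^2 + (8-1)*0.159^2 = 18.289152 + 0.176967 = 18.466119
denominator = 19 + 8 - 2 = 25
s_p^2 = 18.466119 / 25 = 0.73864476
s_p = sqrt(0.73864476) = 0.8594

0.8594


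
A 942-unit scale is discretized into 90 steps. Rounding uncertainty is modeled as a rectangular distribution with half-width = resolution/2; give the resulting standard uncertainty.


resolution = range / divisions
resolution = 942 / 90 = 10.466667
u_res = resolution / (2*sqrt(3))
u_res = 10.466667 / 3.4641016
u_res = 3.0215

3.0215


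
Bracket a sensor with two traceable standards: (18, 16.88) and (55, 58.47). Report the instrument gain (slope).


slope = (y2 - y1) / (x2 - x1)
= (58.47 - 16.88) / (55 - 18)
= 41.5900 / 37
= 1.1241

1.1241


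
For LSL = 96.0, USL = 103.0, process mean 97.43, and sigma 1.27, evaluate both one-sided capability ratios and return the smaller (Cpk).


Cpu = (USL - mean) / (3*sigma) = (103.0 - 97.43) / (3*1.27) = 1.4619
Cpl = (mean - LSL) / (3*sigma) = (97.43 - 96.0) / (3*1.27) = 0.3753
Cpk = min(Cpu, Cpl) = 0.3753

0.3753


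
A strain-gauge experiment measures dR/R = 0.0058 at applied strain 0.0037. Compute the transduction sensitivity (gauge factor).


GF = (dR/R) / epsilon
= 0.0058 / 0.0037
= 1.5676

1.5676


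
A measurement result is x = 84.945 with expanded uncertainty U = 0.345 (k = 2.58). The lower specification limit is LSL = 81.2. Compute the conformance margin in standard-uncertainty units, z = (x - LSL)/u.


u = U / k = 0.345 / 2.58 = 0.13372093
margin = |LSL - x| = |81.2 - 84.945| = 3.745
z = margin / u = 3.745 / 0.13372093
z = 28.0061

28.0061


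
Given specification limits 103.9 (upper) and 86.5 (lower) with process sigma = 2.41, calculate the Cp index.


Cp = (USL - LSL) / (6 * sigma)
= (103.9 - 86.5) / (6 * 2.41)
= 17.4000 / 14.4600
= 1.2033

1.2033


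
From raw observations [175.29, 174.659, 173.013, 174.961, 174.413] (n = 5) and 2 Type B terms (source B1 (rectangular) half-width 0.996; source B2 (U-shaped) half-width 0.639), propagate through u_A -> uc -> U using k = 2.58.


mean = (175.29 + 174.659 + 173.013 + 174.961 + 174.413) / 5 = 174.4672
s = sqrt(sum((x - mean)^2)/(n-1)) = 0.87682108
u_A = s / sqrt(n) = 0.87682108 / sqrt(5) = 0.39212631
u_B1 = 0.996 / sqrt(3) = 0.57504087
u_B2 = 0.639 / sqrt(2) = 0.45184123
uc = sqrt(0.39212631^2 + 0.57504087^2 + 0.45184123^2) = 0.82981657
U = k * uc = 2.58 * 0.82981657
U = 2.1409

2.1409


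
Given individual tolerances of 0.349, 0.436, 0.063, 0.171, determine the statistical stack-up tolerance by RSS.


RSS = sqrt(0.349^2 + 0.436^2 + 0.063^2 + 0.171^2)
= sqrt(0.345107)
= 0.5875

0.5875


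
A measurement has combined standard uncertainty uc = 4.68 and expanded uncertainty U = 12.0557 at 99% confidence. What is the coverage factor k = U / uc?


k = U / uc
k = 12.0557 / 4.68
k = 2.576

2.576


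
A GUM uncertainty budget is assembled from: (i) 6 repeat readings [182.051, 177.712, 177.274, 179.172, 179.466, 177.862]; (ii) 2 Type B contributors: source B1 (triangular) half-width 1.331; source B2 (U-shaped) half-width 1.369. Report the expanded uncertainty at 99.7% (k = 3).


mean = (182.051 + 177.712 + 177.274 + 179.172 + 179.466 + 177.862) / 6 = 178.9228333
s = sqrt(sum((x - mean)^2)/(n-1)) = 1.7579919
u_A = s / sqrt(n) = 1.7579919 / sqrt(6) = 0.71769719
u_B1 = 1.331 / sqrt(6) = 0.54337847
u_B2 = 1.369 / sqrt(2) = 0.96802918
uc = sqrt(0.71769719^2 + 0.54337847^2 + 0.96802918^2) = 1.3219039
U = k * uc = 3 * 1.3219039
U = 3.9657

3.9657


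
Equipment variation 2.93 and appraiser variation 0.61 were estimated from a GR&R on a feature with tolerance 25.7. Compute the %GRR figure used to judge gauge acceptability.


GRR = sqrt(EV^2 + AV^2) = sqrt(2.93^2 + 0.61^2) = 2.9928248
%GRR = GRR / tol * 100 = 2.9928248 / 25.7 * 100
%GRR = 11.6452

11.6452


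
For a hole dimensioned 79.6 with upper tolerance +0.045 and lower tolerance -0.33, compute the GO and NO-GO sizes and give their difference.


GO = nominal - lower_tol (smallest hole = maximum material condition)
GO = 79.6 - 0.33 = 79.27
NO-GO = nominal + upper_tol (largest hole = least material condition)
NO-GO = 79.6 + 0.045 = 79.645
spread = NO-GO - GO = 79.645 - 79.27 = 0.3750

0.3750


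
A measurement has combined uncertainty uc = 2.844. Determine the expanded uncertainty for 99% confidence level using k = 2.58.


U = k * uc
U = 2.58 * 2.844
U = 7.3375

7.3375


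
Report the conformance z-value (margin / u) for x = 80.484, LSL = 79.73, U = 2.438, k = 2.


u = U / k = 2.438 / 2 = 1.219
margin = |LSL - x| = |79.73 - 80.484| = 0.754
z = margin / u = 0.754 / 1.219
z = 0.6185

0.6185


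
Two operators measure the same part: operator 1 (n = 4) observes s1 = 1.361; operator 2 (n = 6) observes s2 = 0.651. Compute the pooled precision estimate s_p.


s_p = sqrt(((n1-1)*s1^2 + (n2-1)*s2^2) / (n1+n2-2))
numerator = (4-1)*1.361^2 + (6-1)*0.651^2 = 5.556963 + 2.119005 = 7.675968
denominator = 4 + 6 - 2 = 8
s_p^2 = 7.675968 / 8 = 0.959496
s_p = sqrt(0.959496) = 0.9795

0.9795


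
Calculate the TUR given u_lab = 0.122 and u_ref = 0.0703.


TUR = u_lab / u_ref
= 0.122 / 0.0703
= 1.7354

1.7354


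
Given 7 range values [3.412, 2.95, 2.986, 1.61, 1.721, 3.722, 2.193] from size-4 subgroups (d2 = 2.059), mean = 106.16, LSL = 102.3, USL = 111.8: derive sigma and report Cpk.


R_bar = (3.412 + 2.95 + 2.986 + 1.61 + 1.721 + 3.722 + 2.193) / 7 = 2.6562857
sigma = R_bar / d2 = 2.6562857 / 2.059 = 1.2900853
Cp = (USL - LSL)/(6*sigma) = (111.8 - 102.3)/(6*1.2900853) = 1.2273
Cpu = (111.8 - 106.16)/(3*1.2900853) = 1.4573
Cpl = (106.16 - 102.3)/(3*1.2900853) = 0.9974
Cpk = min(Cpu, Cpl) = 0.9974

0.9974


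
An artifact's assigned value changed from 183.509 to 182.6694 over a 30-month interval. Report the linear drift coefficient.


rate = (v2 - v1) / months
= (182.6694 - 183.509) / 30
= -0.8396 / 30
= -0.0280

-0.0280


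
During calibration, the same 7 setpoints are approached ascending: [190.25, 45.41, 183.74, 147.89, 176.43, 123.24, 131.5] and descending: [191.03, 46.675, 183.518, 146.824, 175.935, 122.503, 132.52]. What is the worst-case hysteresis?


|190.25 - 191.03| = 0.7800
|45.41 - 46.675| = 1.2650
|183.74 - 183.518| = 0.2220
|147.89 - 146.824| = 1.0660
|176.43 - 175.935| = 0.4950
|123.24 - 122.503| = 0.7370
|131.5 - 132.52| = 1.0200
hysteresis = max(diffs) = 1.2650

1.2650


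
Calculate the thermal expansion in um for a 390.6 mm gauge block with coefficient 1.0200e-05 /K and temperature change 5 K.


dL = L * alpha * dT
= 390.6 * 1.0200e-05 * 5
= 0.0199206 mm
dL_um = 0.0199206 * 1000 = 19.9206 um

19.9206


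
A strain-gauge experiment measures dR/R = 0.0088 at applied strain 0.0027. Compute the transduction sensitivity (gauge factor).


GF = (dR/R) / epsilon
= 0.0088 / 0.0027
= 3.2593

3.2593


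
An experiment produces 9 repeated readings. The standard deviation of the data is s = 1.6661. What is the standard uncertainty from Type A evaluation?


u_A = s / sqrt(n)
u_A = 1.6661 / sqrt(9)
u_A = 1.6661 / 3
u_A = 0.5554

0.5554


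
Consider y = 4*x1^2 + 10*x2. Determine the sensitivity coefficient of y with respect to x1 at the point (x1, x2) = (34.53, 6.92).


y = 4*x1^2 + 10*x2
dy/dx1 = 2*4*x1
Evaluate at x1 = 34.53: c1 = 8 * 34.53
c1 = 276.2400

276.2400


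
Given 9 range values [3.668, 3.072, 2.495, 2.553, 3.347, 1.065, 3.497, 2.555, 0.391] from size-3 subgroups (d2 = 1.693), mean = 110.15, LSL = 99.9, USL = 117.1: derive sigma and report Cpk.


R_bar = (3.668 + 3.072 + 2.495 + 2.553 + 3.347 + 1.065 + 3.497 + 2.555 + 0.391) / 9 = 2.5158889
sigma = R_bar / d2 = 2.5158889 / 1.693 = 1.4860537
Cp = (USL - LSL)/(6*sigma) = (117.1 - 99.9)/(6*1.4860537) = 1.9290
Cpu = (117.1 - 110.15)/(3*1.4860537) = 1.5589
Cpl = (110.15 - 99.9)/(3*1.4860537) = 2.2992
Cpk = min(Cpu, Cpl) = 1.5589

1.5589


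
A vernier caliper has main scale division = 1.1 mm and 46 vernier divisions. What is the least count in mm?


LC = MSD / n_div
= 1.1 / 46
= 0.0239

0.0239


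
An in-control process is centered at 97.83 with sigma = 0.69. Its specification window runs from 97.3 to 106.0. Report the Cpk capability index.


Cpu = (USL - mean) / (3*sigma) = (106.0 - 97.83) / (3*0.69) = 3.9469
Cpl = (mean - LSL) / (3*sigma) = (97.83 - 97.3) / (3*0.69) = 0.2560
Cpk = min(Cpu, Cpl) = 0.2560

0.2560


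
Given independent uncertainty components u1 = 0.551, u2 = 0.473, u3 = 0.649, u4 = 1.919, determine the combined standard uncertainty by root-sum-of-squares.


uc = sqrt(0.551^2 + 0.473^2 + 0.649^2 + 1.919^2)
uc = sqrt(4.631092)
uc = 2.1520

2.1520


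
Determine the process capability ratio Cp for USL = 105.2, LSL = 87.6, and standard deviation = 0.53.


Cp = (USL - LSL) / (6 * sigma)
= (105.2 - 87.6) / (6 * 0.53)
= 17.6000 / 3.1800
= 5.5346

5.5346


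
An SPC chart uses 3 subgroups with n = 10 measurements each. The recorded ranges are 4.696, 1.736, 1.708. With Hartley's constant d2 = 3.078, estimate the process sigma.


R_bar = (4.696 + 1.736 + 1.708) / 3
R_bar = 8.14 / 3 = 2.7133333
sigma_hat = R_bar / d2 = 2.7133333 / 3.078 = 0.8815

0.8815


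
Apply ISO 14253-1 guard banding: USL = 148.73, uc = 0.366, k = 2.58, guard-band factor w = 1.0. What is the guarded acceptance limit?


U = k * uc = 2.58 * 0.366 = 0.94428
guard band g = w * U = 1.0 * 0.94428 = 0.94428
AL = USL - g = 148.73 - 0.94428
AL = 147.7857

147.7857


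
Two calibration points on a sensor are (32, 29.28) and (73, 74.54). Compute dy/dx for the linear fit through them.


slope = (y2 - y1) / (x2 - x1)
= (74.54 - 29.28) / (73 - 32)
= 45.2600 / 41
= 1.1039

1.1039


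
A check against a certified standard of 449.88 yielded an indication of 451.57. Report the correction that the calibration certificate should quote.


Correction = standard - reading
= 449.88 - 451.57
= -1.6900

-1.6900


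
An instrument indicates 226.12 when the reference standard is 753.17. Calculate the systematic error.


Systematic error = measured - true
= 226.12 - 753.17
= -527.0500

-527.0500


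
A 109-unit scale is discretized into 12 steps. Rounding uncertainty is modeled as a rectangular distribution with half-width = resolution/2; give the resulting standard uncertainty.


resolution = range / divisions
resolution = 109 / 12 = 9.0833333
u_res = resolution / (2*sqrt(3))
u_res = 9.0833333 / 3.4641016
u_res = 2.6221

2.6221


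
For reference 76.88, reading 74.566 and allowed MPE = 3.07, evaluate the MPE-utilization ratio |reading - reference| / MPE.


e = indication - reference = 74.566 - 76.88 = -2.3140
|e| = 2.3140
ratio = |e| / MPE = 2.3140 / 3.07
ratio = 0.7537

0.7537


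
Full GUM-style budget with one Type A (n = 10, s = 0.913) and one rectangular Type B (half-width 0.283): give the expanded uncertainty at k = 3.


u_A = s / sqrt(n) = 0.913 / sqrt(10) = 0.28871595
u_B = half_width / sqrt(3) = 0.283 / sqrt(3) = 0.16339013
uc = sqrt(u_A^2 + u_B^2) = sqrt(0.28871595^2 + 0.16339013^2) = 0.33174272
U = k * uc = 3 * 0.33174272
U = 0.9952

0.9952


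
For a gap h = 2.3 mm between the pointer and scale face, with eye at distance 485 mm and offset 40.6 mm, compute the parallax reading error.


error = h * offset / d
= 2.3 * 40.6 / 485
= 0.1925

0.1925


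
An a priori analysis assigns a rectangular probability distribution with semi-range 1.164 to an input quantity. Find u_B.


u_B = half_width / sqrt(3)
u_B = 1.164 / 1.7320508
u_B = 0.6720

0.6720


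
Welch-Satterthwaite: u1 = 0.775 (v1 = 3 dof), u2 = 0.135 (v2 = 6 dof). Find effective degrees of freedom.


uc = sqrt(u1^2 + u2^2) = sqrt(0.775^2 + 0.135^2) = 0.7866702
v_eff = uc^4 / (u1^4/v1 + u2^4/v2)
= 0.7866702^4 / (0.775^4/3 + 0.135^4/6)
= 0.38297533 / 0.12030549
v_eff = 3.1834

3.1834


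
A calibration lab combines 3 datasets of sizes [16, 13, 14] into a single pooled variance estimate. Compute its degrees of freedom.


nu = sum_i (n_i - 1)
nu = ((16 - 1) + (13 - 1) + (14 - 1))
nu = 15 + 12 + 13
nu = 40

40


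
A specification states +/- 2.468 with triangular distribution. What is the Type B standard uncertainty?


u_B = half_width / sqrt(6)
u_B = 2.468 / 2.4494897
u_B = 1.0076

1.0076


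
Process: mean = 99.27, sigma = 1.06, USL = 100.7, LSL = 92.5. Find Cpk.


Cpu = (USL - mean) / (3*sigma) = (100.7 - 99.27) / (3*1.06) = 0.4497
Cpl = (mean - LSL) / (3*sigma) = (99.27 - 92.5) / (3*1.06) = 2.1289
Cpk = min(Cpu, Cpl) = 0.4497

0.4497


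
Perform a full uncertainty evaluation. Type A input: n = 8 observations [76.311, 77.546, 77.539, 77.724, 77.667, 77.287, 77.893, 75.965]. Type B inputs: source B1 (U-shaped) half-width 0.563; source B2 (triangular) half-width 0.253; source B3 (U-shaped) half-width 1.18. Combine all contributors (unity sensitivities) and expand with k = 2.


mean = (76.311 + 77.546 + 77.539 + 77.724 + 77.667 + 77.287 + 77.893 + 75.965) / 8 = 77.2415
s = sqrt(sum((x - mean)^2)/(n-1)) = 0.70881067
u_A = s / sqrt(n) = 0.70881067 / sqrt(8) = 0.25060242
u_B1 = 0.563 / sqrt(2) = 0.39810112
u_B2 = 0.253 / sqrt(6) = 0.10328682
u_B3 = 1.18 / sqrt(2) = 0.834386
uc = sqrt(0.25060242^2 + 0.39810112^2 + 0.10328682^2 + 0.834386^2) = 0.96340762
U = k * uc = 2 * 0.96340762
U = 1.9268

1.9268


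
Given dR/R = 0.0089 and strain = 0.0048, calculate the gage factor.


GF = (dR/R) / epsilon
= 0.0089 / 0.0048
= 1.8542

1.8542


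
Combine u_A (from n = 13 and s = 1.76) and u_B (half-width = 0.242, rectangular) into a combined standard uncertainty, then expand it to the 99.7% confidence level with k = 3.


u_A = s / sqrt(n) = 1.76 / sqrt(13) = 0.48813617
u_B = half_width / sqrt(3) = 0.242 / sqrt(3) = 0.13971877
uc = sqrt(u_A^2 + u_B^2) = sqrt(0.48813617^2 + 0.13971877^2) = 0.50773837
U = k * uc = 3 * 0.50773837
U = 1.5232

1.5232


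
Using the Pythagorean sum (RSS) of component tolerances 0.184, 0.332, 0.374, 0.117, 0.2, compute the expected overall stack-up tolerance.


RSS = sqrt(0.184^2 + 0.332^2 + 0.374^2 + 0.117^2 + 0.2^2)
= sqrt(0.337645)
= 0.5811

0.5811


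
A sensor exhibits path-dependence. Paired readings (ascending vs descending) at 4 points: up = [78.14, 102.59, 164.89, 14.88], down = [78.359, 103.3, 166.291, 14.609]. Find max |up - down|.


|78.14 - 78.359| = 0.2190
|102.59 - 103.3| = 0.7100
|164.89 - 166.291| = 1.4010
|14.88 - 14.609| = 0.2710
hysteresis = max(diffs) = 1.4010

1.4010


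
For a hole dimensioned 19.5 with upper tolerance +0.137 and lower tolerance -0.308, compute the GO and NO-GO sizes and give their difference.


GO = nominal - lower_tol (smallest hole = maximum material condition)
GO = 19.5 - 0.308 = 19.192
NO-GO = nominal + upper_tol (largest hole = least material condition)
NO-GO = 19.5 + 0.137 = 19.637
spread = NO-GO - GO = 19.637 - 19.192 = 0.4450

0.4450


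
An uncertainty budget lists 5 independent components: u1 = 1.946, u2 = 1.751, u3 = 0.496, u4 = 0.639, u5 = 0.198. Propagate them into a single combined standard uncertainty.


uc = sqrt(1.946^2 + 1.751^2 + 0.496^2 + 0.639^2 + 0.198^2)
uc = sqrt(7.546458)
uc = 2.7471

2.7471


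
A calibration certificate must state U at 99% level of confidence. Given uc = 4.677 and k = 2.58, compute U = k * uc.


U = k * uc
U = 2.58 * 4.677
U = 12.0667

12.0667


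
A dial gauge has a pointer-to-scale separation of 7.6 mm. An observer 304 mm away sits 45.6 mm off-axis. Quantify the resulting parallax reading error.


error = h * offset / d
= 7.6 * 45.6 / 304
= 1.1400

1.1400


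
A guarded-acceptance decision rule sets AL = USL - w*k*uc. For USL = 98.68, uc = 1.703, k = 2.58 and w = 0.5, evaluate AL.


U = k * uc = 2.58 * 1.703 = 4.39374
guard band g = w * U = 0.5 * 4.39374 = 2.19687
AL = USL - g = 98.68 - 2.19687
AL = 96.4831

96.4831


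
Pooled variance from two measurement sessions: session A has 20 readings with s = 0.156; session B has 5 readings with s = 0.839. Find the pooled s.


s_p = sqrt(((n1-1)*s1^2 + (n2-1)*s2^2) / (n1+n2-2))
numerator = (20-1)*0.156^2 + (5-1)*0.839^2 = 0.462384 + 2.815684 = 3.278068
denominator = 20 + 5 - 2 = 23
s_p^2 = 3.278068 / 23 = 0.1425247
s_p = sqrt(0.1425247) = 0.3775

0.3775


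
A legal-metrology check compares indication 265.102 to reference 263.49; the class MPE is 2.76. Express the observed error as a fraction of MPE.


e = indication - reference = 265.102 - 263.49 = 1.6120
|e| = 1.6120
ratio = |e| / MPE = 1.6120 / 2.76
ratio = 0.5841

0.5841


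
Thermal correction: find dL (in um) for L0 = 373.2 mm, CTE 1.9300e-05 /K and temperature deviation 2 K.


dL = L * alpha * dT
= 373.2 * 1.9300e-05 * 2
= 0.0144055 mm
dL_um = 0.0144055 * 1000 = 14.4055 um

14.4055


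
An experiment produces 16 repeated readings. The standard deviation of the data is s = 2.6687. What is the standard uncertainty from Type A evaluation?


u_A = s / sqrt(n)
u_A = 2.6687 / sqrt(16)
u_A = 2.6687 / 4
u_A = 0.6672

0.6672


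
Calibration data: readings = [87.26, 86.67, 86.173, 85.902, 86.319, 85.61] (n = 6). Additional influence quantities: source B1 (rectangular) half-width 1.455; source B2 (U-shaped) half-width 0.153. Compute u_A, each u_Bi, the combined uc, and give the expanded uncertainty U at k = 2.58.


mean = (87.26 + 86.67 + 86.173 + 85.902 + 86.319 + 85.61) / 6 = 86.32233333
s = sqrt(sum((x - mean)^2)/(n-1)) = 0.58420909
u_A = s / sqrt(n) = 0.58420909 / sqrt(6) = 0.23850236
u_B1 = 1.455 / sqrt(3) = 0.84004464
u_B2 = 0.153 / sqrt(2) = 0.10818734
uc = sqrt(0.23850236^2 + 0.84004464^2 + 0.10818734^2) = 0.87992208
U = k * uc = 2.58 * 0.87992208
U = 2.2702

2.2702


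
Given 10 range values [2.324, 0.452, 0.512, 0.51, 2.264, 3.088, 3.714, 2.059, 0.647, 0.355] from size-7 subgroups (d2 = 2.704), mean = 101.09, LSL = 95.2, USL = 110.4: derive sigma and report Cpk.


R_bar = (2.324 + 0.452 + 0.512 + 0.51 + 2.264 + 3.088 + 3.714 + 2.059 + 0.647 + 0.355) / 10 = 1.5925
sigma = R_bar / d2 = 1.5925 / 2.704 = 0.58894231
Cp = (USL - LSL)/(6*sigma) = (110.4 - 95.2)/(6*0.58894231) = 4.3015
Cpu = (110.4 - 101.09)/(3*0.58894231) = 5.2693
Cpl = (101.09 - 95.2)/(3*0.58894231) = 3.3337
Cpk = min(Cpu, Cpl) = 3.3337

3.3337
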